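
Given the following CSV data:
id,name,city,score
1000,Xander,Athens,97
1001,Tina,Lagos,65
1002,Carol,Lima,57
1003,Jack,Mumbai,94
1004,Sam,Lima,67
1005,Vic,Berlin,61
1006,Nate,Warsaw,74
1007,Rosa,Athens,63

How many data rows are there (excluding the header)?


Counting rows (excluding header):
Header: id,name,city,score
Data rows: 8

ANSWER: 8


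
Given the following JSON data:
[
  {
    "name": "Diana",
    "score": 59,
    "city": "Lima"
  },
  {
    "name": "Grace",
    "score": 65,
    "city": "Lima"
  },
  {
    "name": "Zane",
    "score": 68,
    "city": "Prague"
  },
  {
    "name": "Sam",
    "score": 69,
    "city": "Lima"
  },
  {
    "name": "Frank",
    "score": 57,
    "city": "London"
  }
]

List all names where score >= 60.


Filtering records where score >= 60:
  Diana (score=59) -> no
  Grace (score=65) -> YES
  Zane (score=68) -> YES
  Sam (score=69) -> YES
  Frank (score=57) -> no


ANSWER: Grace, Zane, Sam


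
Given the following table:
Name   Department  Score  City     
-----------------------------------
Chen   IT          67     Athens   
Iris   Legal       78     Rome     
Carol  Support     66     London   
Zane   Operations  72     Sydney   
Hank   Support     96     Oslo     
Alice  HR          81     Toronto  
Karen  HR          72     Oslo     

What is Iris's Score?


Row 2: Iris
Score = 78

ANSWER: 78


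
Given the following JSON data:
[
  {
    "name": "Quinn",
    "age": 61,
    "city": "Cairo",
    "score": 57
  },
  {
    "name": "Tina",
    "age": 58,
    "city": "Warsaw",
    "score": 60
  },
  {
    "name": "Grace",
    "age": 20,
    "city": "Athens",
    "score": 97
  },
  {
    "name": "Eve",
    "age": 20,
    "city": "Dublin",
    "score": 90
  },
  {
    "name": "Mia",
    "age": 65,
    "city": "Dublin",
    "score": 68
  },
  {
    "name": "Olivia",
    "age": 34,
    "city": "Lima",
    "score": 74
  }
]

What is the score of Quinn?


Looking up record where name = Quinn
Record index: 0
Field 'score' = 57

ANSWER: 57


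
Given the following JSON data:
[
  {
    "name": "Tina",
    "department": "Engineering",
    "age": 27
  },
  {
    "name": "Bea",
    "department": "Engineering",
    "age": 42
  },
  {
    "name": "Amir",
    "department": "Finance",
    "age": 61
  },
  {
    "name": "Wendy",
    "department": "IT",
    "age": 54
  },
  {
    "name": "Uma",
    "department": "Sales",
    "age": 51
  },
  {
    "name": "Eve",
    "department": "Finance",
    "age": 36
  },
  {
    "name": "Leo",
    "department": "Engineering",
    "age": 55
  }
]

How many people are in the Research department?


Scanning records for department = Research
  No matches found
Count: 0

ANSWER: 0


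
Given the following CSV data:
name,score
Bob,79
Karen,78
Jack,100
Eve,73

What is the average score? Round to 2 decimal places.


Scores: 79, 78, 100, 73
Sum = 330
Count = 4
Average = 330 / 4 = 82.50

ANSWER: 82.50


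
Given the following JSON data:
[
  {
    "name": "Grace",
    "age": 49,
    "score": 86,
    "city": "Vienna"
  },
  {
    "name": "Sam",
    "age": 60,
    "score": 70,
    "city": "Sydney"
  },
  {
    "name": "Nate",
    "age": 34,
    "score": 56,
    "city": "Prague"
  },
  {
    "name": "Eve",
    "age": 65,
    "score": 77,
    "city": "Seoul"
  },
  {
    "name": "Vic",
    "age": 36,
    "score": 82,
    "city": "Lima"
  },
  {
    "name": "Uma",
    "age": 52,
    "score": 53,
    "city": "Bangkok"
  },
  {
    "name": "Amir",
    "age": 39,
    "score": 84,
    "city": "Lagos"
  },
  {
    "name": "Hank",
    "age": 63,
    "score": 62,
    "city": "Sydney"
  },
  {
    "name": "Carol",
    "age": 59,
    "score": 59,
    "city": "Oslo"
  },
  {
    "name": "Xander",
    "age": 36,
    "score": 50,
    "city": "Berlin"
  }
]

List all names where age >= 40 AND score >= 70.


Checking both conditions:
  Grace (age=49, score=86) -> YES
  Sam (age=60, score=70) -> YES
  Nate (age=34, score=56) -> no
  Eve (age=65, score=77) -> YES
  Vic (age=36, score=82) -> no
  Uma (age=52, score=53) -> no
  Amir (age=39, score=84) -> no
  Hank (age=63, score=62) -> no
  Carol (age=59, score=59) -> no
  Xander (age=36, score=50) -> no


ANSWER: Grace, Sam, Eve


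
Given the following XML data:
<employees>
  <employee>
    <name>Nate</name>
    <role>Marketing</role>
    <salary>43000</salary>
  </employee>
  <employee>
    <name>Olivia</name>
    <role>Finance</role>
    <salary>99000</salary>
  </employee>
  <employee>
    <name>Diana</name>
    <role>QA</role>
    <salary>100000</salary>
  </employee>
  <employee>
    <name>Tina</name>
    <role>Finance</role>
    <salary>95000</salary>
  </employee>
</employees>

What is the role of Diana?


Searching for <employee> with <name>Diana</name>
Found at position 3
<role>QA</role>

ANSWER: QA


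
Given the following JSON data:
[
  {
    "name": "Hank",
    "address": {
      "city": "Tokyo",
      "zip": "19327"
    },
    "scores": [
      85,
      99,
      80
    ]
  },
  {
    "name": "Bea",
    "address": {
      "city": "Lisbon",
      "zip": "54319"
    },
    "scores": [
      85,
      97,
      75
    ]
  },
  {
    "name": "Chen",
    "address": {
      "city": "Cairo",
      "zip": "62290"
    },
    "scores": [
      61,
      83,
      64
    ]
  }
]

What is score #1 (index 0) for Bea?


Path: records[1].scores[0]
Value: 85

ANSWER: 85


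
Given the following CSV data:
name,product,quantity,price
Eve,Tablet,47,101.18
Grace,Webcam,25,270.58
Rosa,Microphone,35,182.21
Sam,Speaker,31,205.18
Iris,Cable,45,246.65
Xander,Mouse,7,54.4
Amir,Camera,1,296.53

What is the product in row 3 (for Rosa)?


Row 3: Rosa
Column 'product' = Microphone

ANSWER: Microphone


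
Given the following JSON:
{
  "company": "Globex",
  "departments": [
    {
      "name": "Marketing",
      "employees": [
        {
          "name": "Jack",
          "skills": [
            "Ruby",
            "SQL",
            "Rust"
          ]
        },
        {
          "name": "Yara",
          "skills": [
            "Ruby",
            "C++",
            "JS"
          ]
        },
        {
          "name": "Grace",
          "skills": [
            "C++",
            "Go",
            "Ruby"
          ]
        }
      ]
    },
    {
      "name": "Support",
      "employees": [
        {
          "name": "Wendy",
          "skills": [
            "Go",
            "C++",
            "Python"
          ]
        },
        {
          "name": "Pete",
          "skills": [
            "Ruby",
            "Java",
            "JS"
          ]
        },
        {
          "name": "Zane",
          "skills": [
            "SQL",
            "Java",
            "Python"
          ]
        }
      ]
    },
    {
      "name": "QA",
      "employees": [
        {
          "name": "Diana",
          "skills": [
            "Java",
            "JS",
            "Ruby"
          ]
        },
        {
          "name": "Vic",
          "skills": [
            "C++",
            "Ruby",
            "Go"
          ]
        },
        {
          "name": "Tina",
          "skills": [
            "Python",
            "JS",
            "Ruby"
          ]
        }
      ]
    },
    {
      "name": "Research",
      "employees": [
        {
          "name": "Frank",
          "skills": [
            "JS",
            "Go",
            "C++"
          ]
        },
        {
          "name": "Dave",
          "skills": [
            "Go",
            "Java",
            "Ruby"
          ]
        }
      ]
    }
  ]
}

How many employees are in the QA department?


Path: departments[2].employees
Count: 3

ANSWER: 3


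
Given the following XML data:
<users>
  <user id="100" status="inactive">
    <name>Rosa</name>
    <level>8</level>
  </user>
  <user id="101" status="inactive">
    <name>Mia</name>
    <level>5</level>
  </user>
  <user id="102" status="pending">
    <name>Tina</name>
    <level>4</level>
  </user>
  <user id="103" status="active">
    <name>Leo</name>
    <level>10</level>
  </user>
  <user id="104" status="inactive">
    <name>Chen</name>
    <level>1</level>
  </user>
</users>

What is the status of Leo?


Finding user with name = Leo
user id="103" status="active"

ANSWER: active


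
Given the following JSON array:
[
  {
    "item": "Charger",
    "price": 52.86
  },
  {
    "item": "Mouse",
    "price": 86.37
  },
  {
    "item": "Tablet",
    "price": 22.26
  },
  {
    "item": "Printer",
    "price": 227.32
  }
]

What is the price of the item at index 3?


Array index 3 -> Printer
price = 227.32

ANSWER: 227.32


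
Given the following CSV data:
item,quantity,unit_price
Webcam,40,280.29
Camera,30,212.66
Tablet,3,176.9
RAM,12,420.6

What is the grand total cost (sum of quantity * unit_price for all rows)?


Computing row totals:
  Webcam: 40 * 280.29 = 11211.6
  Camera: 30 * 212.66 = 6379.8
  Tablet: 3 * 176.9 = 530.7
  RAM: 12 * 420.6 = 5047.2
Grand total = 11211.6 + 6379.8 + 530.7 + 5047.2 = 23169.3

ANSWER: 23169.3


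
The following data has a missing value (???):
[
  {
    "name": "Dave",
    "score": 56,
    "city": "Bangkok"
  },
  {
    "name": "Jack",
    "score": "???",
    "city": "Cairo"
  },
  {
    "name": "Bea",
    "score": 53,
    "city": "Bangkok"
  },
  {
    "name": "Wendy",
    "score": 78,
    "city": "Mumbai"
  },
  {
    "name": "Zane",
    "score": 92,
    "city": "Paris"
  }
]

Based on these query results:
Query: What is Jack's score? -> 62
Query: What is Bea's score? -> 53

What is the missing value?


The missing value is Jack's score
From query: Jack's score = 62

ANSWER: 62


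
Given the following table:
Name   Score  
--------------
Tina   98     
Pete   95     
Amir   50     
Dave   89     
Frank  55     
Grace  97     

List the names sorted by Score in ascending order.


Sorting by Score (ascending):
  Amir: 50
  Frank: 55
  Dave: 89
  Pete: 95
  Grace: 97
  Tina: 98


ANSWER: Amir, Frank, Dave, Pete, Grace, Tina


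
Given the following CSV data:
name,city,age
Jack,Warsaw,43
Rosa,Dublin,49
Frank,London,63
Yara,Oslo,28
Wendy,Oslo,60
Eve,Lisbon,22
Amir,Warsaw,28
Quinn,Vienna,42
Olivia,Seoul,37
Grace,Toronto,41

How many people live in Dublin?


Scanning city column for 'Dublin':
  Row 2: Rosa -> MATCH
Total matches: 1

ANSWER: 1


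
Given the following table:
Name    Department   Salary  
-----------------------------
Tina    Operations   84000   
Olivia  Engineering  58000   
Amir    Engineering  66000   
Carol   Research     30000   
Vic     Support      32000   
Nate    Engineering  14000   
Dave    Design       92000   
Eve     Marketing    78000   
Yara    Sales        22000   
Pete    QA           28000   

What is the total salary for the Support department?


Support department members:
  Vic: 32000
Total = 32000 = 32000

ANSWER: 32000


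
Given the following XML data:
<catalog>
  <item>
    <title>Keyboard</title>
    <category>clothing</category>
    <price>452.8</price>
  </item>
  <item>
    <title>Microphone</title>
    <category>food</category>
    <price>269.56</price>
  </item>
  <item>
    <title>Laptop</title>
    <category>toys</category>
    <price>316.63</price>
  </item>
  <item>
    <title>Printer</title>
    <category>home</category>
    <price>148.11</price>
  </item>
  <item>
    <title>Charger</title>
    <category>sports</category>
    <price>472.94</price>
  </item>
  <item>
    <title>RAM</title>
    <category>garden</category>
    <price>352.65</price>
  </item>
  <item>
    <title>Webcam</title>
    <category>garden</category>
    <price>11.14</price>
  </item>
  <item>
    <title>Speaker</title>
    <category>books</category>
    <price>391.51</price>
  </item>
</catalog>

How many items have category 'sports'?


Scanning <item> elements for <category>sports</category>:
  Item 5: Charger -> MATCH
Count: 1

ANSWER: 1


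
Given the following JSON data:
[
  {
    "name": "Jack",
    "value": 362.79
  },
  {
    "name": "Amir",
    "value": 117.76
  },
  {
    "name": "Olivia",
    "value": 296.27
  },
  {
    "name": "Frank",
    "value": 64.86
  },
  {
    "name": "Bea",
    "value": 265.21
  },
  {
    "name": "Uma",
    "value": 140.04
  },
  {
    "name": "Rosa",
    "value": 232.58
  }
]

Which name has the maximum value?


Comparing values:
  Jack: 362.79
  Amir: 117.76
  Olivia: 296.27
  Frank: 64.86
  Bea: 265.21
  Uma: 140.04
  Rosa: 232.58
Maximum: Jack (362.79)

ANSWER: Jack


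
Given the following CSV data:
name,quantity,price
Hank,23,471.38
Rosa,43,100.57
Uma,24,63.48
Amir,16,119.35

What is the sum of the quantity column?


Values in 'quantity' column:
  Row 1: 23
  Row 2: 43
  Row 3: 24
  Row 4: 16
Sum = 23 + 43 + 24 + 16 = 106

ANSWER: 106


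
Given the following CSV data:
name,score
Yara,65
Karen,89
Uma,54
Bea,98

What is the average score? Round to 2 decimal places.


Scores: 65, 89, 54, 98
Sum = 306
Count = 4
Average = 306 / 4 = 76.50

ANSWER: 76.50


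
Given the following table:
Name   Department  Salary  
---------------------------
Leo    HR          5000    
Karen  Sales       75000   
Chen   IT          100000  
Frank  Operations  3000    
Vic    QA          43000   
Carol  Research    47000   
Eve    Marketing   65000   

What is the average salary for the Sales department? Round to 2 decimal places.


Sales department members:
  Karen: 75000
Sum = 75000
Count = 1
Average = 75000 / 1 = 75000.00

ANSWER: 75000.00


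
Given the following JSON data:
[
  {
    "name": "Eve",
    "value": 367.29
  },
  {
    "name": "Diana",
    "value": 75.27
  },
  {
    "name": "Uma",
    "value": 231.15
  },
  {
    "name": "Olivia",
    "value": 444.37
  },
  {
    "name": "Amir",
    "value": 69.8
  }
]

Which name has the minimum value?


Comparing values:
  Eve: 367.29
  Diana: 75.27
  Uma: 231.15
  Olivia: 444.37
  Amir: 69.8
Minimum: Amir (69.8)

ANSWER: Amir


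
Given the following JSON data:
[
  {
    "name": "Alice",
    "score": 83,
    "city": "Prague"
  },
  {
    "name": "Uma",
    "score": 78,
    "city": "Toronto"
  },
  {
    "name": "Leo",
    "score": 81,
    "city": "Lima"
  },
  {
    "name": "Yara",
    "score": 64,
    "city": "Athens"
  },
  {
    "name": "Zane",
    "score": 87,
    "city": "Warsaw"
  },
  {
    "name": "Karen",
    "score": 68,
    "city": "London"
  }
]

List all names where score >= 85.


Filtering records where score >= 85:
  Alice (score=83) -> no
  Uma (score=78) -> no
  Leo (score=81) -> no
  Yara (score=64) -> no
  Zane (score=87) -> YES
  Karen (score=68) -> no


ANSWER: Zane


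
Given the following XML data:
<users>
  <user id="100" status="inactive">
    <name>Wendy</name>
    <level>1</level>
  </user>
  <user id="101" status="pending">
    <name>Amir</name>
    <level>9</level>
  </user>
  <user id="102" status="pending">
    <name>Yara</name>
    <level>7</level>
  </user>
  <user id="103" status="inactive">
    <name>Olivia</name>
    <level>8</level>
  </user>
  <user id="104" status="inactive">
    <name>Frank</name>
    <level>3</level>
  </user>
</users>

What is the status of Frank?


Finding user with name = Frank
user id="104" status="inactive"

ANSWER: inactive


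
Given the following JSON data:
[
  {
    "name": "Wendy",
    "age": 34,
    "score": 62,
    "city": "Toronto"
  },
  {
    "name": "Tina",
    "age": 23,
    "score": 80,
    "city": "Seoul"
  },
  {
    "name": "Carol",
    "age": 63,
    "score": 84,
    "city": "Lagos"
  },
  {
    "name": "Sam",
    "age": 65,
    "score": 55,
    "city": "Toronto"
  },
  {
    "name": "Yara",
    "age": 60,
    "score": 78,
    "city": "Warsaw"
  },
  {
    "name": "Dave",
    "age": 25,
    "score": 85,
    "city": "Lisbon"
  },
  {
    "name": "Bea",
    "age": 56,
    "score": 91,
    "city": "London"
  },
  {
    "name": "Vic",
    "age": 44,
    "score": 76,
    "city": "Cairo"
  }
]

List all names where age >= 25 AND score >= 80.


Checking both conditions:
  Wendy (age=34, score=62) -> no
  Tina (age=23, score=80) -> no
  Carol (age=63, score=84) -> YES
  Sam (age=65, score=55) -> no
  Yara (age=60, score=78) -> no
  Dave (age=25, score=85) -> YES
  Bea (age=56, score=91) -> YES
  Vic (age=44, score=76) -> no


ANSWER: Carol, Dave, Bea


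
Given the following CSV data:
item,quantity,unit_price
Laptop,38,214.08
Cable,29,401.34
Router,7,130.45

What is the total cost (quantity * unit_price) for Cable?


Row: Cable
quantity = 29
unit_price = 401.34
total = 29 * 401.34 = 11638.86

ANSWER: 11638.86


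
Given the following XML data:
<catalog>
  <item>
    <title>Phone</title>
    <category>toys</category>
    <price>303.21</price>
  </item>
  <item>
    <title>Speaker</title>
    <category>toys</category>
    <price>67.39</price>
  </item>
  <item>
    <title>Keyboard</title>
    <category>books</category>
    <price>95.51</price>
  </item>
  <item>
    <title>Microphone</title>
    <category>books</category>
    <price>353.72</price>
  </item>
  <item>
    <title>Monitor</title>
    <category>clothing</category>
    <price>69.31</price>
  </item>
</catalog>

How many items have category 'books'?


Scanning <item> elements for <category>books</category>:
  Item 3: Keyboard -> MATCH
  Item 4: Microphone -> MATCH
Count: 2

ANSWER: 2


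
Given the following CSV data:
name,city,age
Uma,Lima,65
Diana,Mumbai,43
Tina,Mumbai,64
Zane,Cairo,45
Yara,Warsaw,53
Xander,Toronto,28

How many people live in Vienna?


Scanning city column for 'Vienna':
Total matches: 0

ANSWER: 0


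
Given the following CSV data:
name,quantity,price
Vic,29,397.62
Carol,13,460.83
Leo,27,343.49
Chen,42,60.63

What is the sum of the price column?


Values in 'price' column:
  Row 1: 397.62
  Row 2: 460.83
  Row 3: 343.49
  Row 4: 60.63
Sum = 397.62 + 460.83 + 343.49 + 60.63 = 1262.57

ANSWER: 1262.57


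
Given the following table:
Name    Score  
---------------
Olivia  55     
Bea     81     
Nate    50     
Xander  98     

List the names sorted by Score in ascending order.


Sorting by Score (ascending):
  Nate: 50
  Olivia: 55
  Bea: 81
  Xander: 98


ANSWER: Nate, Olivia, Bea, Xander


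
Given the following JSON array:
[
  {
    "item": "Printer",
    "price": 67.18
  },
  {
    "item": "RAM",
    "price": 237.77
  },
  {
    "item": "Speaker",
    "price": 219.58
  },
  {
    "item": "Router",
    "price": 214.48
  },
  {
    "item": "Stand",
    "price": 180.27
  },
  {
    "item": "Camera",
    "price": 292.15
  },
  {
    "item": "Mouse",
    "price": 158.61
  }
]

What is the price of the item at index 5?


Array index 5 -> Camera
price = 292.15

ANSWER: 292.15


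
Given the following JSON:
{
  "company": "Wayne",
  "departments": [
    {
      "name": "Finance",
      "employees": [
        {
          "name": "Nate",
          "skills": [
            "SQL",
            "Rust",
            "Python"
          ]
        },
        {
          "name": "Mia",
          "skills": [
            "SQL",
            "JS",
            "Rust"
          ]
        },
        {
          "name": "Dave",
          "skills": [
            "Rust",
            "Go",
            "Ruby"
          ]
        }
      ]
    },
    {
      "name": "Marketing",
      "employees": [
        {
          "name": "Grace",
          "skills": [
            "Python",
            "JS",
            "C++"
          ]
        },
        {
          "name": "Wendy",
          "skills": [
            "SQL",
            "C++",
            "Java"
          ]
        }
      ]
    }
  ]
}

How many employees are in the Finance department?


Path: departments[0].employees
Count: 3

ANSWER: 3


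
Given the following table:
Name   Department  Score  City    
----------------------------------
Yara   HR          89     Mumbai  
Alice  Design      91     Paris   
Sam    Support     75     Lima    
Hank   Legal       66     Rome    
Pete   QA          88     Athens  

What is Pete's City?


Row 5: Pete
City = Athens

ANSWER: Athens


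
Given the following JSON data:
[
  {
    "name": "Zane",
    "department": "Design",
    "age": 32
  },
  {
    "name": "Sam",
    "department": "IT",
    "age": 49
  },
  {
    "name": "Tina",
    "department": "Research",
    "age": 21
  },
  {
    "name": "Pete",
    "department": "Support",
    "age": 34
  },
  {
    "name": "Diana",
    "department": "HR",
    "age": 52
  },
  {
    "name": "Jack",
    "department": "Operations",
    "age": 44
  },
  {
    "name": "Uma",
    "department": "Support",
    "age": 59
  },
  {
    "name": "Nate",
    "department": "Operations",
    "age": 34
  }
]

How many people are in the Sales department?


Scanning records for department = Sales
  No matches found
Count: 0

ANSWER: 0


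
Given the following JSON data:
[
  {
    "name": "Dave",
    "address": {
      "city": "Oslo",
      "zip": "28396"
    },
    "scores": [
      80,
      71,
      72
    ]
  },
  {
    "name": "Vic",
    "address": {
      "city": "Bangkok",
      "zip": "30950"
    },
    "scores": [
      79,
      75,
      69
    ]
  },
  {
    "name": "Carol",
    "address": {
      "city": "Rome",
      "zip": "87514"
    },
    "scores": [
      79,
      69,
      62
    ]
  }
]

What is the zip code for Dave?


Path: records[0].address.zip
Value: 28396

ANSWER: 28396


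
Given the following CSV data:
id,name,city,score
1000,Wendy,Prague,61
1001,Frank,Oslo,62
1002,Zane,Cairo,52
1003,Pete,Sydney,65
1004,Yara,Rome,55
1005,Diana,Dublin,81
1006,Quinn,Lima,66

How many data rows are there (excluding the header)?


Counting rows (excluding header):
Header: id,name,city,score
Data rows: 7

ANSWER: 7


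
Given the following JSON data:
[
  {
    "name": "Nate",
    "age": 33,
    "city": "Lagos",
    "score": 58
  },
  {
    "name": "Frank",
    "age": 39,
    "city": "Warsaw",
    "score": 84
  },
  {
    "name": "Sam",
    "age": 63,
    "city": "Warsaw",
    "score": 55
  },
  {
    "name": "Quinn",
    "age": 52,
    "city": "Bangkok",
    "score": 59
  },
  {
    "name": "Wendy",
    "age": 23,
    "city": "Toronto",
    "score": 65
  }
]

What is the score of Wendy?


Looking up record where name = Wendy
Record index: 4
Field 'score' = 65

ANSWER: 65


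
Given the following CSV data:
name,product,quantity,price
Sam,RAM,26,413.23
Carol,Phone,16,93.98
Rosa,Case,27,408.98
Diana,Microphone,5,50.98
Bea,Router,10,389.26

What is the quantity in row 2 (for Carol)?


Row 2: Carol
Column 'quantity' = 16

ANSWER: 16


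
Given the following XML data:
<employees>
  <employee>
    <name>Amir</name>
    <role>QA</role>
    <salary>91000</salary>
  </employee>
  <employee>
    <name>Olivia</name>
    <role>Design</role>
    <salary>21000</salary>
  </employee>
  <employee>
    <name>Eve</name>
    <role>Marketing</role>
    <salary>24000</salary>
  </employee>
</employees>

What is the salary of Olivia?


Searching for <employee> with <name>Olivia</name>
Found at position 2
<salary>21000</salary>

ANSWER: 21000


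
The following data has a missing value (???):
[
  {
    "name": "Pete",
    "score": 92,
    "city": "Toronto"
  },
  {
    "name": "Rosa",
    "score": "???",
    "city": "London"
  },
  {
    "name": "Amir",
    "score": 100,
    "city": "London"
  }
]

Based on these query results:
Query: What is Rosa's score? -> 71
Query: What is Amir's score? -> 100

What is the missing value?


The missing value is Rosa's score
From query: Rosa's score = 71

ANSWER: 71


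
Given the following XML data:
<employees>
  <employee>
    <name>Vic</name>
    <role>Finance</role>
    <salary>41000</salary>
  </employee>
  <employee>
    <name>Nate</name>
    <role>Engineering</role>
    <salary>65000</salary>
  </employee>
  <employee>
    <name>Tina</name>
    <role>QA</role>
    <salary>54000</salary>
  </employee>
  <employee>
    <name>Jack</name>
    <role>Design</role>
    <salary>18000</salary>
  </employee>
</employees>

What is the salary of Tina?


Searching for <employee> with <name>Tina</name>
Found at position 3
<salary>54000</salary>

ANSWER: 54000


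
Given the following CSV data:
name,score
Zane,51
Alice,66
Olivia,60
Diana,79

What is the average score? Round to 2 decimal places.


Scores: 51, 66, 60, 79
Sum = 256
Count = 4
Average = 256 / 4 = 64.00

ANSWER: 64.00


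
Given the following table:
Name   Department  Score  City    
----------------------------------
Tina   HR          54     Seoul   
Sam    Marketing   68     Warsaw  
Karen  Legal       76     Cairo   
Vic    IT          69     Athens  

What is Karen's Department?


Row 3: Karen
Department = Legal

ANSWER: Legal


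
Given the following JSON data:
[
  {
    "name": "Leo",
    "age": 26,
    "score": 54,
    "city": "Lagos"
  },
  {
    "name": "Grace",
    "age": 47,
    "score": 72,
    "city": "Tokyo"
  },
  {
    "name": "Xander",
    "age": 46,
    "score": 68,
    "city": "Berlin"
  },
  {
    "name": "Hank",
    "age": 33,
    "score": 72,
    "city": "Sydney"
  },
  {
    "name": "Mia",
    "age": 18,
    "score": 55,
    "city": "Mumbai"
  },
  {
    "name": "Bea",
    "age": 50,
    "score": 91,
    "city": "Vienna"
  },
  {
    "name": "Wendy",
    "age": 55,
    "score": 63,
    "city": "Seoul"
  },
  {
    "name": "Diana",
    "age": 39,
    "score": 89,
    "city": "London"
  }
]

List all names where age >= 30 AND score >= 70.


Checking both conditions:
  Leo (age=26, score=54) -> no
  Grace (age=47, score=72) -> YES
  Xander (age=46, score=68) -> no
  Hank (age=33, score=72) -> YES
  Mia (age=18, score=55) -> no
  Bea (age=50, score=91) -> YES
  Wendy (age=55, score=63) -> no
  Diana (age=39, score=89) -> YES


ANSWER: Grace, Hank, Bea, Diana


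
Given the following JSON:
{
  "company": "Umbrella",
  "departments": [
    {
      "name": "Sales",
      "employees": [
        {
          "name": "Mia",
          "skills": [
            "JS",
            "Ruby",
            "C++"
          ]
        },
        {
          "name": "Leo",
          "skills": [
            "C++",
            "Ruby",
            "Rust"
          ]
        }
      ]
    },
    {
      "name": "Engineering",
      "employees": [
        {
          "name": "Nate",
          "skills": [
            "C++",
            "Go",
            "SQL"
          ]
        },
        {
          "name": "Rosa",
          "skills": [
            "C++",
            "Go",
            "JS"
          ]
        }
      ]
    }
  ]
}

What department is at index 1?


Path: departments[1].name
Value: Engineering

ANSWER: Engineering


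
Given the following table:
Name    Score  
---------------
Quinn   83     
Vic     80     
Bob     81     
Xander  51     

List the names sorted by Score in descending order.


Sorting by Score (descending):
  Quinn: 83
  Bob: 81
  Vic: 80
  Xander: 51


ANSWER: Quinn, Bob, Vic, Xander


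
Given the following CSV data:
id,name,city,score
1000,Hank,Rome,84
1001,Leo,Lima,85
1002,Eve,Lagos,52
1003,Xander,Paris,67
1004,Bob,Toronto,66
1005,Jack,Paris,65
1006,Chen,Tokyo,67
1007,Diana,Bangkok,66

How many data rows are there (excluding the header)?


Counting rows (excluding header):
Header: id,name,city,score
Data rows: 8

ANSWER: 8


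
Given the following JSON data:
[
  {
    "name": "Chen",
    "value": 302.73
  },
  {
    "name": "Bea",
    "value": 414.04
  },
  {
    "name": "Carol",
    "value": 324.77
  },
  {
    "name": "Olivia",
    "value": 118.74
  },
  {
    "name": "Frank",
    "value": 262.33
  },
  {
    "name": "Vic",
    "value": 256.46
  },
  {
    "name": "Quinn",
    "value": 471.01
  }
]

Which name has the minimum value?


Comparing values:
  Chen: 302.73
  Bea: 414.04
  Carol: 324.77
  Olivia: 118.74
  Frank: 262.33
  Vic: 256.46
  Quinn: 471.01
Minimum: Olivia (118.74)

ANSWER: Olivia


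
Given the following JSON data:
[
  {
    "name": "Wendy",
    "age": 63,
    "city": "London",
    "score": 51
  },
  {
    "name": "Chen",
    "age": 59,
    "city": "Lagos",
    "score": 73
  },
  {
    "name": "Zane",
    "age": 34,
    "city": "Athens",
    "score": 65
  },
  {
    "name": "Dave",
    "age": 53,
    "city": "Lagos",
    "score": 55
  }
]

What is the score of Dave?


Looking up record where name = Dave
Record index: 3
Field 'score' = 55

ANSWER: 55


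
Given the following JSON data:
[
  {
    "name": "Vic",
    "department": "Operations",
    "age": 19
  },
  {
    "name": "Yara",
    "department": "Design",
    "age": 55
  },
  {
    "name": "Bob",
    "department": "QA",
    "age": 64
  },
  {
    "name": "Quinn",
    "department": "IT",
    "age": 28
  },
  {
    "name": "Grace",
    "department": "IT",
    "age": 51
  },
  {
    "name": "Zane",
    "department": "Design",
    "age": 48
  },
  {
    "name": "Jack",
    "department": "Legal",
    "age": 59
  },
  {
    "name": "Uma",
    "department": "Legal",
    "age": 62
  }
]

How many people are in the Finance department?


Scanning records for department = Finance
  No matches found
Count: 0

ANSWER: 0


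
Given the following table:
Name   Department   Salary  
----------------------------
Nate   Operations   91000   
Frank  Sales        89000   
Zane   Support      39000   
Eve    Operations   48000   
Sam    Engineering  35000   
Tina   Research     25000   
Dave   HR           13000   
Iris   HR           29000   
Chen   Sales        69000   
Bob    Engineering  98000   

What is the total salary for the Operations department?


Operations department members:
  Nate: 91000
  Eve: 48000
Total = 91000 + 48000 = 139000

ANSWER: 139000


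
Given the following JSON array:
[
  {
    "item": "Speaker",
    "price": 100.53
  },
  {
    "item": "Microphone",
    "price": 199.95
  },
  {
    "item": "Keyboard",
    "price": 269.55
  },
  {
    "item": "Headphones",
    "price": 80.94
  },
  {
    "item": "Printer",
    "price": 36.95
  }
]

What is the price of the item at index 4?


Array index 4 -> Printer
price = 36.95

ANSWER: 36.95


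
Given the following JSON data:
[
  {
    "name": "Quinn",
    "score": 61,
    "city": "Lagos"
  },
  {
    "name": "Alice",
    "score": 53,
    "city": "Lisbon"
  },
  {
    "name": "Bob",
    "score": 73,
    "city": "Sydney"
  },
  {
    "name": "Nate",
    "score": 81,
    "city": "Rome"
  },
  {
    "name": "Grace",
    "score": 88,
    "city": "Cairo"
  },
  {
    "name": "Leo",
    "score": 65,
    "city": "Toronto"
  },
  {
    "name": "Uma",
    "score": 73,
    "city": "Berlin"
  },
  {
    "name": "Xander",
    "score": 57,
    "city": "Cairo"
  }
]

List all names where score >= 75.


Filtering records where score >= 75:
  Quinn (score=61) -> no
  Alice (score=53) -> no
  Bob (score=73) -> no
  Nate (score=81) -> YES
  Grace (score=88) -> YES
  Leo (score=65) -> no
  Uma (score=73) -> no
  Xander (score=57) -> no


ANSWER: Nate, Grace


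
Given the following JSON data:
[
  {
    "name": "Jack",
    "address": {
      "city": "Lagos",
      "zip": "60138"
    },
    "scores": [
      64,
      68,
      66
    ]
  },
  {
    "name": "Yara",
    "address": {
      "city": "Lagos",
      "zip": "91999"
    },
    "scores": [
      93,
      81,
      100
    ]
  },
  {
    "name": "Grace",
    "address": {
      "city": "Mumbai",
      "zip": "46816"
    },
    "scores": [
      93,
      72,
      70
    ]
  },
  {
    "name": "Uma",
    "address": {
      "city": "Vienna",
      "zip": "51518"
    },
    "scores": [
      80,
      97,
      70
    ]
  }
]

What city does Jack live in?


Path: records[0].address.city
Value: Lagos

ANSWER: Lagos


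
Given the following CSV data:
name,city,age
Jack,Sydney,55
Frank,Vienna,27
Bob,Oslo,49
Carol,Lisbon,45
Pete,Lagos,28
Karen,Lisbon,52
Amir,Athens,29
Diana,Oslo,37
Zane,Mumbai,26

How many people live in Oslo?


Scanning city column for 'Oslo':
  Row 3: Bob -> MATCH
  Row 8: Diana -> MATCH
Total matches: 2

ANSWER: 2


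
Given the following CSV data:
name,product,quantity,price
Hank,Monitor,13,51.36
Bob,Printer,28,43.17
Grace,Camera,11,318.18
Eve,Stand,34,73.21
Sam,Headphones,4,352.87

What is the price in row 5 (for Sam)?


Row 5: Sam
Column 'price' = 352.87

ANSWER: 352.87


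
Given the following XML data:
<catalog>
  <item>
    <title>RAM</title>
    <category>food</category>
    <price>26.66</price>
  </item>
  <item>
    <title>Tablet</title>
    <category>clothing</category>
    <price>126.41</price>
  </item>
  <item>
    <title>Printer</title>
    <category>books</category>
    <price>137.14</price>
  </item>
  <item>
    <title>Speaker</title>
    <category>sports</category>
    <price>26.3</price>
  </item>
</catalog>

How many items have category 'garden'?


Scanning <item> elements for <category>garden</category>:
Count: 0

ANSWER: 0


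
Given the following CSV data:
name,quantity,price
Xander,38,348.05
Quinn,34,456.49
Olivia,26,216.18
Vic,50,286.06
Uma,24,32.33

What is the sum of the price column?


Values in 'price' column:
  Row 1: 348.05
  Row 2: 456.49
  Row 3: 216.18
  Row 4: 286.06
  Row 5: 32.33
Sum = 348.05 + 456.49 + 216.18 + 286.06 + 32.33 = 1339.11

ANSWER: 1339.11


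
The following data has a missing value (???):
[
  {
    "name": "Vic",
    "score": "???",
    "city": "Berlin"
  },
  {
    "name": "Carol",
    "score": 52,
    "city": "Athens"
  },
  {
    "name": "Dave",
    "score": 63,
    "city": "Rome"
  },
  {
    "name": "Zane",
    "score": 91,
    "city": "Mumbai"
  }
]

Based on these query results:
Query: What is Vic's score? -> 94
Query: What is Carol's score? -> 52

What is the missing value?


The missing value is Vic's score
From query: Vic's score = 94

ANSWER: 94


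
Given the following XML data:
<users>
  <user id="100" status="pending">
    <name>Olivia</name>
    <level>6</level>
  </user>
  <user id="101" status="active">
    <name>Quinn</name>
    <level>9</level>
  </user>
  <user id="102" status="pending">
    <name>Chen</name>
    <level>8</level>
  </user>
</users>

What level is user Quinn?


Finding user: Quinn
<level>9</level>

ANSWER: 9


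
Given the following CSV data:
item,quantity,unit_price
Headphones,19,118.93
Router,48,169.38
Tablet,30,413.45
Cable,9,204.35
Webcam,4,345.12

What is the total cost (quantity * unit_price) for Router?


Row: Router
quantity = 48
unit_price = 169.38
total = 48 * 169.38 = 8130.24

ANSWER: 8130.24


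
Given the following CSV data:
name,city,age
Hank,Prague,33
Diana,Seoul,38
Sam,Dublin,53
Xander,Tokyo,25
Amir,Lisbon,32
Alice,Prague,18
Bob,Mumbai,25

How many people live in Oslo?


Scanning city column for 'Oslo':
Total matches: 0

ANSWER: 0


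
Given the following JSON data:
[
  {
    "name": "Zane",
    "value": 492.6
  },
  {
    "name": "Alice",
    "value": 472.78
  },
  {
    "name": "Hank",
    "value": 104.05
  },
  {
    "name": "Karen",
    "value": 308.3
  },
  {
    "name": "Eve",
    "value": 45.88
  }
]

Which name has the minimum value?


Comparing values:
  Zane: 492.6
  Alice: 472.78
  Hank: 104.05
  Karen: 308.3
  Eve: 45.88
Minimum: Eve (45.88)

ANSWER: Eve


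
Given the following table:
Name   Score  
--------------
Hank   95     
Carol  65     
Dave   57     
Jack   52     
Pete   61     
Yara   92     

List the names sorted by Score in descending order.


Sorting by Score (descending):
  Hank: 95
  Yara: 92
  Carol: 65
  Pete: 61
  Dave: 57
  Jack: 52


ANSWER: Hank, Yara, Carol, Pete, Dave, Jack


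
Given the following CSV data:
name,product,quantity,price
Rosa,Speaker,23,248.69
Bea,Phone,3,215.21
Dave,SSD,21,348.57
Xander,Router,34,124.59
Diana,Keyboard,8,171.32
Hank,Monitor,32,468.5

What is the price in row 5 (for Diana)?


Row 5: Diana
Column 'price' = 171.32

ANSWER: 171.32


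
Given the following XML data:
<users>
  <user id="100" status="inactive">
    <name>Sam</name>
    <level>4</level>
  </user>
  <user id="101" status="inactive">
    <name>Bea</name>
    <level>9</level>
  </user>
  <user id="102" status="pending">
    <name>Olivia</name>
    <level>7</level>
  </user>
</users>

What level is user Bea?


Finding user: Bea
<level>9</level>

ANSWER: 9


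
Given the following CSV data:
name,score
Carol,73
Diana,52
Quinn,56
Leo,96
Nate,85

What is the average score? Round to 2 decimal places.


Scores: 73, 52, 56, 96, 85
Sum = 362
Count = 5
Average = 362 / 5 = 72.40

ANSWER: 72.40


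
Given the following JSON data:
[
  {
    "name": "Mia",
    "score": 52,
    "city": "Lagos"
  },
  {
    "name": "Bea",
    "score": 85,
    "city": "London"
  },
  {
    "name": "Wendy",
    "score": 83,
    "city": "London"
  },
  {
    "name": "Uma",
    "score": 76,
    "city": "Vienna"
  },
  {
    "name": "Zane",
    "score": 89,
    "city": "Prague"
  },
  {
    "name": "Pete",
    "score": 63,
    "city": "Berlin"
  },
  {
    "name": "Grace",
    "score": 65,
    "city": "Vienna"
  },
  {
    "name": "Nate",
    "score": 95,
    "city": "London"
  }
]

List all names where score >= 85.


Filtering records where score >= 85:
  Mia (score=52) -> no
  Bea (score=85) -> YES
  Wendy (score=83) -> no
  Uma (score=76) -> no
  Zane (score=89) -> YES
  Pete (score=63) -> no
  Grace (score=65) -> no
  Nate (score=95) -> YES


ANSWER: Bea, Zane, Nate


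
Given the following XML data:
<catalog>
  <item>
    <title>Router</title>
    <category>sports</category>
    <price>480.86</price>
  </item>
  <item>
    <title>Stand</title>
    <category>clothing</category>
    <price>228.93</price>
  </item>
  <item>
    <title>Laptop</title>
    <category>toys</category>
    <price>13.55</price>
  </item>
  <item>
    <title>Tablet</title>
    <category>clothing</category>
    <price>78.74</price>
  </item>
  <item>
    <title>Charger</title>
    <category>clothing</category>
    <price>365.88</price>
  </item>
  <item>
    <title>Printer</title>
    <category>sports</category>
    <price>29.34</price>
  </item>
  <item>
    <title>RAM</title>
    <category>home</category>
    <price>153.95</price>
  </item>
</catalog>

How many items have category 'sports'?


Scanning <item> elements for <category>sports</category>:
  Item 1: Router -> MATCH
  Item 6: Printer -> MATCH
Count: 2

ANSWER: 2


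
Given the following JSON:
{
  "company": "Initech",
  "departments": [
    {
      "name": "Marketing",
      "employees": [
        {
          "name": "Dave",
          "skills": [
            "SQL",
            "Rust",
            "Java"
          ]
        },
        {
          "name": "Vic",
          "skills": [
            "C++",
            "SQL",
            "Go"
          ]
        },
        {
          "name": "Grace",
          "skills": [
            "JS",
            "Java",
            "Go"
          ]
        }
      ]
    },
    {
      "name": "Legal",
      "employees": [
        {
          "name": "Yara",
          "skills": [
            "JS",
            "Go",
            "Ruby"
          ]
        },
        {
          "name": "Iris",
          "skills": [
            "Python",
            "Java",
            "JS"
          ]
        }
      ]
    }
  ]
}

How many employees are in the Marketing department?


Path: departments[0].employees
Count: 3

ANSWER: 3


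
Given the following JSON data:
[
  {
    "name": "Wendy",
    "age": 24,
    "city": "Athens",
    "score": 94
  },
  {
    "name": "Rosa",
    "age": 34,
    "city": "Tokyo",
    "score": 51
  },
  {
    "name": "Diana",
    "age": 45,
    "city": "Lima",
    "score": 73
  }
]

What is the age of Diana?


Looking up record where name = Diana
Record index: 2
Field 'age' = 45

ANSWER: 45


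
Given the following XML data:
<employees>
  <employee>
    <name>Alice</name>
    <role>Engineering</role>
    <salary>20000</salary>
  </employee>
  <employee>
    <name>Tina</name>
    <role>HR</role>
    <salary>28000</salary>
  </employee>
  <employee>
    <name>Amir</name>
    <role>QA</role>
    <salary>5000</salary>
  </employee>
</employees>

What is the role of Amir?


Searching for <employee> with <name>Amir</name>
Found at position 3
<role>QA</role>

ANSWER: QA


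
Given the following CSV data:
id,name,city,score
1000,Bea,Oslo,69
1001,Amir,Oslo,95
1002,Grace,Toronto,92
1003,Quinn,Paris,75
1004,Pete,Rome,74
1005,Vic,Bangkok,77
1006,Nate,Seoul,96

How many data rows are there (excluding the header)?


Counting rows (excluding header):
Header: id,name,city,score
Data rows: 7

ANSWER: 7
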